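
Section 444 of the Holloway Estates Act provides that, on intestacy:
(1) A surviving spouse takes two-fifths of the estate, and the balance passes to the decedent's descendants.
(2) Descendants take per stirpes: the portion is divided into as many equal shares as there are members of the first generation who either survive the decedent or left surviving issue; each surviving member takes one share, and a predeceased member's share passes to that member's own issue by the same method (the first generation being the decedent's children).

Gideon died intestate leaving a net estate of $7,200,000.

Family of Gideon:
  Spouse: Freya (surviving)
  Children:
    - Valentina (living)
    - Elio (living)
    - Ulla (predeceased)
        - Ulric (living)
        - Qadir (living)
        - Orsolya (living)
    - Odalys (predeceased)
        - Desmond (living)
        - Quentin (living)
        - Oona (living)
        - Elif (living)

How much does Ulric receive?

Freya takes two-fifths of $7,200,000 = $2,880,000. The remaining $4,320,000 passes to the descendants.
The descendants' portion ($4,320,000) is divided into 4 shares of $1,080,000: Valentina and Elio each take $1,080,000; Ulla's $1,080,000 share passes to Ulla's issue; Odalys's $1,080,000 share passes to Odalys's issue.
Ulla's share ($1,080,000) is divided into 3 shares of $360,000: Ulric, Qadir, and Orsolya each take $360,000.
Odalys's share ($1,080,000) is divided into 4 shares of $270,000: Desmond, Quentin, Oona, and Elif each take $270,000.

Ulric receives $360,000.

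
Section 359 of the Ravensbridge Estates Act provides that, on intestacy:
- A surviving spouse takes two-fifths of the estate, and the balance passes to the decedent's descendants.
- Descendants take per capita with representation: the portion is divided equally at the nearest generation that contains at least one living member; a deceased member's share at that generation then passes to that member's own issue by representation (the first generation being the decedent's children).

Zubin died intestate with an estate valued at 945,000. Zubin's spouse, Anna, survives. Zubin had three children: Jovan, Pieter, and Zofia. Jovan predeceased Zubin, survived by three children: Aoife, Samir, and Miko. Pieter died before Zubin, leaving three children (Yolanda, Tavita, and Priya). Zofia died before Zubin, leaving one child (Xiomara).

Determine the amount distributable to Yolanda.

Anna takes two-fifths of 945,000 = 378,000. The remaining 567,000 passes to the descendants.
No child survives, so the initial division is made at the grandchildren's generation.
The descendants' portion (567,000) is divided into 7 shares of 81,000: Aoife, Samir, Miko, Yolanda, Tavita, Priya, and Xiomara each take 81,000.

Yolanda receives 81,000.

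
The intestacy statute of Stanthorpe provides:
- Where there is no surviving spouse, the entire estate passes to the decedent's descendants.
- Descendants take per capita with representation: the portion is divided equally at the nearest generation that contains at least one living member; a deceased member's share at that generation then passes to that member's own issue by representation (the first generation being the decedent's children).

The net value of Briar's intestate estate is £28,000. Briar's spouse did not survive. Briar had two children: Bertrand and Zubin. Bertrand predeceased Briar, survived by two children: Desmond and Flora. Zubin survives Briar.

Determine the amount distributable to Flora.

Flora receives £7,000.

The entire £28,000 passes to the descendants.
That amount (£28,000) is divided into 2 shares of £14,000: Zubin takes £14,000; Bertrand's £14,000 share passes to Bertrand's issue.
Bertrand's share (£14,000) is divided into 2 shares of £7,000: Desmond and Flora each take £7,000.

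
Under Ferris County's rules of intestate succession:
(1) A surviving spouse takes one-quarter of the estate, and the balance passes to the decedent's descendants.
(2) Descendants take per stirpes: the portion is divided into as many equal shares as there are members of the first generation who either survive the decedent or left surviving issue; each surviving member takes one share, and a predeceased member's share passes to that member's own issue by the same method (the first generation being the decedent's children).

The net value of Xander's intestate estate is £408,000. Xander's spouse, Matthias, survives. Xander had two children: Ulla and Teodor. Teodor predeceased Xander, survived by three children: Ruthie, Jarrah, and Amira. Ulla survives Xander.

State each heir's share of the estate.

Matthias: £102,000; Ulla: £153,000; Ruthie: £51,000; Jarrah: £51,000; Amira: £51,000

Matthias takes one-quarter of £408,000 = £102,000. The remaining £306,000 passes to the descendants.
The descendants' portion (£306,000) is divided into 2 shares of £153,000: Ulla takes £153,000; Teodor's £153,000 share passes to Teodor's issue.
Teodor's share (£153,000) is divided into 3 shares of £51,000: Ruthie, Jarrah, and Amira each take £51,000.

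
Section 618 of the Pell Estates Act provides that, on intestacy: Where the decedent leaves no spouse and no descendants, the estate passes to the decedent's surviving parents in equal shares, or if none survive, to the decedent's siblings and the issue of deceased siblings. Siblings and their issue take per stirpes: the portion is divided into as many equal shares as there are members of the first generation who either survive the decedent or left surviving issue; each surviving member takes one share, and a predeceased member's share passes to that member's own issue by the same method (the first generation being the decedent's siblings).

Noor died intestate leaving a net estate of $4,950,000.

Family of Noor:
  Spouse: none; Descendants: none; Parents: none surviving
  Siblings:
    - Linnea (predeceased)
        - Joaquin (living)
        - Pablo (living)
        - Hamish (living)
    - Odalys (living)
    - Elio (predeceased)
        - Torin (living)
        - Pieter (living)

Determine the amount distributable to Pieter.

Pieter receives $825,000.

The entire $4,950,000 passes to the siblings and their issue.
That amount ($4,950,000) is divided into 3 shares of $1,650,000: Odalys takes $1,650,000; Linnea's $1,650,000 share passes to Linnea's issue; Elio's $1,650,000 share passes to Elio's issue.
Linnea's share ($1,650,000) is divided into 3 shares of $550,000: Joaquin, Pablo, and Hamish each take $550,000.
Elio's share ($1,650,000) is divided into 2 shares of $825,000: Torin and Pieter each take $825,000.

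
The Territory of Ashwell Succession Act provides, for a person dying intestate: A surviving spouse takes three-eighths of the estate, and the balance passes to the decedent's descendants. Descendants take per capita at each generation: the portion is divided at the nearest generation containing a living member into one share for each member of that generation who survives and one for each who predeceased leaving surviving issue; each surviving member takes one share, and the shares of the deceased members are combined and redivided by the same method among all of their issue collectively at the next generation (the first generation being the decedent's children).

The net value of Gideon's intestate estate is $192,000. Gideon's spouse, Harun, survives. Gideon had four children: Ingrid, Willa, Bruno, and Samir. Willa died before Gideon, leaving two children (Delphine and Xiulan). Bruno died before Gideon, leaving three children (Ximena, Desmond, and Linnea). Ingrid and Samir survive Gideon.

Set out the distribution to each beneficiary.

Harun: $72,000; Ingrid: $30,000; Delphine: $12,000; Xiulan: $12,000; Ximena: $12,000; Desmond: $12,000; Linnea: $12,000; Samir: $30,000

Harun takes three-eighths of $192,000 = $72,000. The remaining $120,000 passes to the descendants.
The descendants' portion ($120,000) is divided at the children's generation into 4 shares of $30,000. Ingrid and Samir each take $30,000. The 2 shares of the deceased (Willa and Bruno) are combined into a pool of $60,000.
That pool ($60,000) is divided at the grandchildren's generation equally among Delphine, Xiulan, Ximena, Desmond, and Linnea: $12,000 each.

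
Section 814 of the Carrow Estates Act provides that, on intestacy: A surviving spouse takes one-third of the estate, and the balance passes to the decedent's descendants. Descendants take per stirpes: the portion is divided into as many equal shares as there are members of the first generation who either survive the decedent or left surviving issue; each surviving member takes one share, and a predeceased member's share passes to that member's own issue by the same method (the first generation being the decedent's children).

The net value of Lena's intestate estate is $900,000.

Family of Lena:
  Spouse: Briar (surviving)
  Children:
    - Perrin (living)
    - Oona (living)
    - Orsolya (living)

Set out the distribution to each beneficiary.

Briar: $300,000; Perrin: $200,000; Oona: $200,000; Orsolya: $200,000

Briar takes one-third of $900,000 = $300,000. The remaining $600,000 passes to the descendants.
The descendants' portion ($600,000) is divided into 3 shares of $200,000: Perrin, Oona, and Orsolya each take $200,000.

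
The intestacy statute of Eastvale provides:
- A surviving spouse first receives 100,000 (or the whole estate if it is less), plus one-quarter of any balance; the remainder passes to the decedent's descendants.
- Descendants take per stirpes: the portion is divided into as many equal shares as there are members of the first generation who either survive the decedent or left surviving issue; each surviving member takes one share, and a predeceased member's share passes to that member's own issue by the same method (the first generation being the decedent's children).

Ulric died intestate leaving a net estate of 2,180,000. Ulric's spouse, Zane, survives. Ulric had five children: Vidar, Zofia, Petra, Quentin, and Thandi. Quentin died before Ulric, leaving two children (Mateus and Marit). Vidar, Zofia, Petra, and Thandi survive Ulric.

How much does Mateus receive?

Mateus receives 156,000.

Zane first takes 100,000, leaving a balance of 2,080,000. Zane then takes one-quarter of the balance (520,000), for a total of 620,000. The remaining 1,560,000 passes to the descendants.
The descendants' portion (1,560,000) is divided into 5 shares of 312,000: Vidar, Zofia, Petra, and Thandi each take 312,000; Quentin's 312,000 share passes to Quentin's issue.
Quentin's share (312,000) is divided into 2 shares of 156,000: Mateus and Marit each take 156,000.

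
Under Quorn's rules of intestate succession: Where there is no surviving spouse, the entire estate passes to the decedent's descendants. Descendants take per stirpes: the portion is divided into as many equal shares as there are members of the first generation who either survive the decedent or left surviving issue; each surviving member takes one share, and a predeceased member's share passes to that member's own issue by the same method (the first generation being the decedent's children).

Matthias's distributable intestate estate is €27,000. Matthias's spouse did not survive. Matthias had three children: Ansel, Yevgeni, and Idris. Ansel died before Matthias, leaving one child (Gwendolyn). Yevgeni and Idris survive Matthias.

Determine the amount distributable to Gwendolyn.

Gwendolyn receives €9,000.

The entire €27,000 passes to the descendants.
That amount (€27,000) is divided into 3 shares of €9,000: Yevgeni and Idris each take €9,000; Ansel's €9,000 share passes to Ansel's issue.
Ansel's share (€9,000) passes entirely to Gwendolyn.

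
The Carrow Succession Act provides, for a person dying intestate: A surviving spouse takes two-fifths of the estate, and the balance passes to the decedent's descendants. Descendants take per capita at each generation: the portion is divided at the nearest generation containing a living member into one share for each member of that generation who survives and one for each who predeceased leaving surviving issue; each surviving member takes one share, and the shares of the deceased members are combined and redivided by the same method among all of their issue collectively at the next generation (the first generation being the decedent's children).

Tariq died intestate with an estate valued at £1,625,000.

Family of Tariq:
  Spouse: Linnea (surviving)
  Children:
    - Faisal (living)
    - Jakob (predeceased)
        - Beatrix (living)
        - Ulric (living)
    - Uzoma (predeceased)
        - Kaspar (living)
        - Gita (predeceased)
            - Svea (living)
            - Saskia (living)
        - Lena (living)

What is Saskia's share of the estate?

Linnea takes two-fifths of £1,625,000 = £650,000. The remaining £975,000 passes to the descendants.
The descendants' portion (£975,000) is divided at the children's generation into 3 shares of £325,000. Faisal takes £325,000. The 2 shares of the deceased (Jakob and Uzoma) are combined into a pool of £650,000.
That pool (£650,000) is divided at the grandchildren's generation into 5 shares of £130,000. Beatrix, Ulric, Kaspar, and Lena each take £130,000. The remaining share for the deceased Gita (£130,000) is carried to the next generation.
That pool (£130,000) is divided at the great-grandchildren's generation equally among Svea and Saskia: £65,000 each.

Saskia receives £65,000.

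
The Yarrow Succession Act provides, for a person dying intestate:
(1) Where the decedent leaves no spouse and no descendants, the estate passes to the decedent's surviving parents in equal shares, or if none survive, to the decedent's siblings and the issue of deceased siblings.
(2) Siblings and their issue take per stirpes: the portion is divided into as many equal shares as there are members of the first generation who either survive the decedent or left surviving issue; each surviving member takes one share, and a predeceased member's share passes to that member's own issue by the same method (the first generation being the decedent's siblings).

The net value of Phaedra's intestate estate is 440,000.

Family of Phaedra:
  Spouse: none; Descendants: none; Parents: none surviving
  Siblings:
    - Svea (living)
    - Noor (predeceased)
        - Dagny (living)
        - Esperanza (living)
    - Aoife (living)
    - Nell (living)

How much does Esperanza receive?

The entire 440,000 passes to the siblings and their issue.
That amount (440,000) is divided into 4 shares of 110,000: Svea, Aoife, and Nell each take 110,000; Noor's 110,000 share passes to Noor's issue.
Noor's share (110,000) is divided into 2 shares of 55,000: Dagny and Esperanza each take 55,000.

Esperanza receives 55,000.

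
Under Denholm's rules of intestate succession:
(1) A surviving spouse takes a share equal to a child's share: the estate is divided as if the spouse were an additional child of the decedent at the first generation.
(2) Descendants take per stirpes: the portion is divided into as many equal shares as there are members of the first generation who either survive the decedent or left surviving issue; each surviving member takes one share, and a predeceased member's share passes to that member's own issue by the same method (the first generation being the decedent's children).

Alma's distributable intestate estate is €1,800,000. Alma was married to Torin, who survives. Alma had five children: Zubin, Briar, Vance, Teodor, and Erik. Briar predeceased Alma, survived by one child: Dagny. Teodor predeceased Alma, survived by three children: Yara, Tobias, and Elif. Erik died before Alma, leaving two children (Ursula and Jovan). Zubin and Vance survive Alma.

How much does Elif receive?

Elif receives €100,000.

The spouse counts as an additional share at the children's level, so there are 6 primary shares of €300,000. Torin takes one such share (€300,000).
The children's combined portion (€1,500,000) is divided into 5 shares of €300,000: Zubin and Vance each take €300,000; Briar's €300,000 share passes to Briar's issue; Teodor's €300,000 share passes to Teodor's issue; Erik's €300,000 share passes to Erik's issue.
Briar's share (€300,000) passes entirely to Dagny.
Teodor's share (€300,000) is divided into 3 shares of €100,000: Yara, Tobias, and Elif each take €100,000.
Erik's share (€300,000) is divided into 2 shares of €150,000: Ursula and Jovan each take €150,000.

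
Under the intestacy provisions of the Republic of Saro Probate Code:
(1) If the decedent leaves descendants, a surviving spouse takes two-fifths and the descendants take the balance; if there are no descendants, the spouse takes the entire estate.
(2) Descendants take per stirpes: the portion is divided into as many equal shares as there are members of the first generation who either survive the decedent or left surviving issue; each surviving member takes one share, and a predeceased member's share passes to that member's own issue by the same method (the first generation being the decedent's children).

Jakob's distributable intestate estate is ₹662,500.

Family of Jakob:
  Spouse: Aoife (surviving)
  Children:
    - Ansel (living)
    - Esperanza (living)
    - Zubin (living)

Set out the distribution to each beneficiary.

Aoife takes two-fifths of ₹662,500 = ₹265,000. The remaining ₹397,500 passes to the descendants.
The descendants' portion (₹397,500) is divided into 3 shares of ₹132,500: Ansel, Esperanza, and Zubin each take ₹132,500.

Aoife: ₹265,000; Ansel: ₹132,500; Esperanza: ₹132,500; Zubin: ₹132,500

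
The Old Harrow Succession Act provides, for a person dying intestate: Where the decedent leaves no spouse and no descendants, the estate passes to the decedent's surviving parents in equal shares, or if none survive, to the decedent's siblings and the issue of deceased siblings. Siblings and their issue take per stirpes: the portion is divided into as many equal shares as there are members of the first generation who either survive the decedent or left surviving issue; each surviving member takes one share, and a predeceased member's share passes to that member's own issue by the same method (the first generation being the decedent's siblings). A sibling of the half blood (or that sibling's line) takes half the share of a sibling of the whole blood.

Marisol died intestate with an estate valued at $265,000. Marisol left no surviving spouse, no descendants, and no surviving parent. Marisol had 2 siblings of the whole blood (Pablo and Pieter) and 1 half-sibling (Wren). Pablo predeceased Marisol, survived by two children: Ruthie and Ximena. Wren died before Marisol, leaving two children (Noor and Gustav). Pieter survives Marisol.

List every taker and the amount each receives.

Ruthie: $53,000; Ximena: $53,000; Pieter: $106,000; Noor: $26,500; Gustav: $26,500

The entire $265,000 passes to the siblings and their issue.
Counting each half-blood sibling's line as half a unit, there are 5/2 units in $265,000, so one unit is $106,000. Whole-blood lines (Pablo and Pieter) take $106,000 each; half-blood lines (Wren) take $53,000 each.
Pablo's share ($106,000) is divided into 2 shares of $53,000: Ruthie and Ximena each take $53,000.
Wren's share ($53,000) is divided into 2 shares of $26,500: Noor and Gustav each take $26,500.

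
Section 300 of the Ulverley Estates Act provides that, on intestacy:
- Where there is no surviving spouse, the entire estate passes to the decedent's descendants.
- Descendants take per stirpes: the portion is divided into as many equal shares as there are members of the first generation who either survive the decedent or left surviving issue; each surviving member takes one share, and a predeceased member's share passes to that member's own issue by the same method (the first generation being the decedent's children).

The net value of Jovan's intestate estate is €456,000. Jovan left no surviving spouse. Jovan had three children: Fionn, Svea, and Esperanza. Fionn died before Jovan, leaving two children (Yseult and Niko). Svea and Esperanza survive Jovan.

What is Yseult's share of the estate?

The entire €456,000 passes to the descendants.
That amount (€456,000) is divided into 3 shares of €152,000: Svea and Esperanza each take €152,000; Fionn's €152,000 share passes to Fionn's issue.
Fionn's share (€152,000) is divided into 2 shares of €76,000: Yseult and Niko each take €76,000.

Yseult receives €76,000.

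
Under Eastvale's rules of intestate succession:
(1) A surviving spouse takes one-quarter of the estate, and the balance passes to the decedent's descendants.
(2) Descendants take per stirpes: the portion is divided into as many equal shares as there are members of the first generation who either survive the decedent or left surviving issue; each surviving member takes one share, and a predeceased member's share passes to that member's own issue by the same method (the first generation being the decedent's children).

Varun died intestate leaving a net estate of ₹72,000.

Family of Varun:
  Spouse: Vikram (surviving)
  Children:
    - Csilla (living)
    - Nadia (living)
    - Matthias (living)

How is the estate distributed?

Vikram: ₹18,000; Csilla: ₹18,000; Nadia: ₹18,000; Matthias: ₹18,000

Vikram takes one-quarter of ₹72,000 = ₹18,000. The remaining ₹54,000 passes to the descendants.
The descendants' portion (₹54,000) is divided into 3 shares of ₹18,000: Csilla, Nadia, and Matthias each take ₹18,000.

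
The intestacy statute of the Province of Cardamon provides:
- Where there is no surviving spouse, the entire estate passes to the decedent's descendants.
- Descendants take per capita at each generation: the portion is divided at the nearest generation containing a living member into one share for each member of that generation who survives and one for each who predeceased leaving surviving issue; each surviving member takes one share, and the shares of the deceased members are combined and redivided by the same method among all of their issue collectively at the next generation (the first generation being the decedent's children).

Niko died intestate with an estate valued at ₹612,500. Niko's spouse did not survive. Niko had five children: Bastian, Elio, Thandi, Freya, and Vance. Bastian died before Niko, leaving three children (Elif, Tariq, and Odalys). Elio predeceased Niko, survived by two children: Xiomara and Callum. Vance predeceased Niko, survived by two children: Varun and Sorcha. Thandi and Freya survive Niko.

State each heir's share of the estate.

The entire ₹612,500 passes to the descendants.
That amount (₹612,500) is divided at the children's generation into 5 shares of ₹122,500. Thandi and Freya each take ₹122,500. The 3 shares of the deceased (Bastian, Elio, and Vance) are combined into a pool of ₹367,500.
That pool (₹367,500) is divided at the grandchildren's generation equally among Elif, Tariq, Odalys, Xiomara, Callum, Varun, and Sorcha: ₹52,500 each.

Elif: ₹52,500; Tariq: ₹52,500; Odalys: ₹52,500; Xiomara: ₹52,500; Callum: ₹52,500; Thandi: ₹122,500; Freya: ₹122,500; Varun: ₹52,500; Sorcha: ₹52,500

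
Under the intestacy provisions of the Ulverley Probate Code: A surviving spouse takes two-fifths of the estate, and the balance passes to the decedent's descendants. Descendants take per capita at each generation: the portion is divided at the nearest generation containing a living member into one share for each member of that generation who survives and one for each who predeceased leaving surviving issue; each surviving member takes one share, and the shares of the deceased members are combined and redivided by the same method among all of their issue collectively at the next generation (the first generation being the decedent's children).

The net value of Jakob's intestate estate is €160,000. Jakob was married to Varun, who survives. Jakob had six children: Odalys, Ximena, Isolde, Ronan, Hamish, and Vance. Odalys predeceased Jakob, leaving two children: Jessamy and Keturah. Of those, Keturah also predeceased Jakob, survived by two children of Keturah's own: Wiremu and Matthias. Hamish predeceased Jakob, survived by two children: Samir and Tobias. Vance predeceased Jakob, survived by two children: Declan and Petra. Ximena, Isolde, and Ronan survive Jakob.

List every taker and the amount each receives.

Varun takes two-fifths of €160,000 = €64,000. The remaining €96,000 passes to the descendants.
The descendants' portion (€96,000) is divided at the children's generation into 6 shares of €16,000. Ximena, Isolde, and Ronan each take €16,000. The 3 shares of the deceased (Odalys, Hamish, and Vance) are combined into a pool of €48,000.
That pool (€48,000) is divided at the grandchildren's generation into 6 shares of €8,000. Jessamy, Samir, Tobias, Declan, and Petra each take €8,000. The remaining share for the deceased Keturah (€8,000) is carried to the next generation.
That pool (€8,000) is divided at the great-grandchildren's generation equally among Wiremu and Matthias: €4,000 each.

Varun: €64,000; Jessamy: €8,000; Wiremu: €4,000; Matthias: €4,000; Ximena: €16,000; Isolde: €16,000; Ronan: €16,000; Samir: €8,000; Tobias: €8,000; Declan: €8,000; Petra: €8,000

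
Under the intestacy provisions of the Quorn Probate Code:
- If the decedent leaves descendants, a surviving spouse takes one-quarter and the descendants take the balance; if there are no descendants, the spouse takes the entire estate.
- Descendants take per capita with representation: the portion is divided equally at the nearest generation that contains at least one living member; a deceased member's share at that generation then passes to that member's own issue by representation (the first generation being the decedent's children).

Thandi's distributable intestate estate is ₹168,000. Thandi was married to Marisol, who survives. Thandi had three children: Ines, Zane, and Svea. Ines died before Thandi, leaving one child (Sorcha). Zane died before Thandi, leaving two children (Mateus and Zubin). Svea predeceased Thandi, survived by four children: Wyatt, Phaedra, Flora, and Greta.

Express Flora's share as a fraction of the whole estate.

Flora receives 3/28 of the estate.

Marisol takes one-quarter of ₹168,000 = ₹42,000. The remaining ₹126,000 passes to the descendants.
No child survives, so the initial division is made at the grandchildren's generation.
The descendants' portion (₹126,000) is divided into 7 shares of ₹18,000: Sorcha, Mateus, Zubin, Wyatt, Phaedra, Flora, and Greta each take ₹18,000.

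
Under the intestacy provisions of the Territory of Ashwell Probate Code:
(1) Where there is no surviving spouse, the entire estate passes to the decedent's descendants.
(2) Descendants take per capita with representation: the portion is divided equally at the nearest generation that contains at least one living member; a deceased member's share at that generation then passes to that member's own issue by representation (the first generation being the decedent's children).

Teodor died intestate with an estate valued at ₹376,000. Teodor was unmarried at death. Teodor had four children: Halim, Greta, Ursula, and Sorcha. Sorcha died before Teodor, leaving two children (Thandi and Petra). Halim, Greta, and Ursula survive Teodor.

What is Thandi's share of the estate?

Thandi receives ₹47,000.

The entire ₹376,000 passes to the descendants.
That amount (₹376,000) is divided into 4 shares of ₹94,000: Halim, Greta, and Ursula each take ₹94,000; Sorcha's ₹94,000 share passes to Sorcha's issue.
Sorcha's share (₹94,000) is divided into 2 shares of ₹47,000: Thandi and Petra each take ₹47,000.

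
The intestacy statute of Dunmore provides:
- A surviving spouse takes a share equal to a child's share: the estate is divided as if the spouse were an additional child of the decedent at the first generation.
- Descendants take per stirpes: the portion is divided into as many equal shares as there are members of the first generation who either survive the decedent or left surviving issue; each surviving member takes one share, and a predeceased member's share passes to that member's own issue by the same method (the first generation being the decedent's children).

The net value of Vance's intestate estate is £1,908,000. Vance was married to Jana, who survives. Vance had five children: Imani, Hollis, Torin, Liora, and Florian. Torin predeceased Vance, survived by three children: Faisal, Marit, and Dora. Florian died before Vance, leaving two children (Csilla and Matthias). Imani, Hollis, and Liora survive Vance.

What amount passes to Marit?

Marit receives £106,000.

The spouse counts as an additional share at the children's level, so there are 6 primary shares of £318,000. Jana takes one such share (£318,000).
The children's combined portion (£1,590,000) is divided into 5 shares of £318,000: Imani, Hollis, and Liora each take £318,000; Torin's £318,000 share passes to Torin's issue; Florian's £318,000 share passes to Florian's issue.
Torin's share (£318,000) is divided into 3 shares of £106,000: Faisal, Marit, and Dora each take £106,000.
Florian's share (£318,000) is divided into 2 shares of £159,000: Csilla and Matthias each take £159,000.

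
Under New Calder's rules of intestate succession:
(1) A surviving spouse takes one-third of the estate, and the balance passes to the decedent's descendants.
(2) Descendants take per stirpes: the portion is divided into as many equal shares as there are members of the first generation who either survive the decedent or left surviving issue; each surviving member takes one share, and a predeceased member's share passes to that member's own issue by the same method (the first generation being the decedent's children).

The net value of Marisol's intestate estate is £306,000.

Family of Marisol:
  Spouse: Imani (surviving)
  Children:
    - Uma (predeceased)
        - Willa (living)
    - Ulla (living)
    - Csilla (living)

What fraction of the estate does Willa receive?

Willa receives 2/9 of the estate.

Imani takes one-third of £306,000 = £102,000. The remaining £204,000 passes to the descendants.
The descendants' portion (£204,000) is divided into 3 shares of £68,000: Ulla and Csilla each take £68,000; Uma's £68,000 share passes to Uma's issue.
Uma's share (£68,000) passes entirely to Willa.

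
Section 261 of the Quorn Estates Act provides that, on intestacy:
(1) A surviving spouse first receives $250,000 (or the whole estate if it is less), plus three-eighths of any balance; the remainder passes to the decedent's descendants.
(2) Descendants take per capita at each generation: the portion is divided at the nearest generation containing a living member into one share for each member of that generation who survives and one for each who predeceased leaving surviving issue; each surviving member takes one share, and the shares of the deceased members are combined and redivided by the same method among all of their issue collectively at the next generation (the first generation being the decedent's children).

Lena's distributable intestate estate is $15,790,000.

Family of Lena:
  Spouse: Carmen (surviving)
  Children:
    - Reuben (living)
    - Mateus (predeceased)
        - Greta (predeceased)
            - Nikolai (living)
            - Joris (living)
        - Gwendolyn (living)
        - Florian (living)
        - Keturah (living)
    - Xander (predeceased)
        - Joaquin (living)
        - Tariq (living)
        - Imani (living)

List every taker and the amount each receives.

Carmen: $6,077,500; Reuben: $3,237,500; Nikolai: $462,500; Joris: $462,500; Gwendolyn: $925,000; Florian: $925,000; Keturah: $925,000; Joaquin: $925,000; Tariq: $925,000; Imani: $925,000

Carmen first takes $250,000, leaving a balance of $15,540,000. Carmen then takes three-eighths of the balance ($5,827,500), for a total of $6,077,500. The remaining $9,712,500 passes to the descendants.
The descendants' portion ($9,712,500) is divided at the children's generation into 3 shares of $3,237,500. Reuben takes $3,237,500. The 2 shares of the deceased (Mateus and Xander) are combined into a pool of $6,475,000.
That pool ($6,475,000) is divided at the grandchildren's generation into 7 shares of $925,000. Gwendolyn, Florian, Keturah, Joaquin, Tariq, and Imani each take $925,000. The remaining share for the deceased Greta ($925,000) is carried to the next generation.
That pool ($925,000) is divided at the great-grandchildren's generation equally among Nikolai and Joris: $462,500 each.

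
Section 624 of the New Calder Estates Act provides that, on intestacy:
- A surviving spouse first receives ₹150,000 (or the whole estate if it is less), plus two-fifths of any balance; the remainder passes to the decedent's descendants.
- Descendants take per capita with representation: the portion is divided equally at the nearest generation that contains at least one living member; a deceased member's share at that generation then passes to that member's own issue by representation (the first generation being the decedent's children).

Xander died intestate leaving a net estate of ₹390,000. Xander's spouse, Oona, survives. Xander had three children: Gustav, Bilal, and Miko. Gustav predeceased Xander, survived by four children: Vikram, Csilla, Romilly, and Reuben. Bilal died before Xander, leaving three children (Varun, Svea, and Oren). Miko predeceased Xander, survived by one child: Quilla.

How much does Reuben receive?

Reuben receives ₹18,000.

Oona first takes ₹150,000, leaving a balance of ₹240,000. Oona then takes two-fifths of the balance (₹96,000), for a total of ₹246,000. The remaining ₹144,000 passes to the descendants.
No child survives, so the initial division is made at the grandchildren's generation.
The descendants' portion (₹144,000) is divided into 8 shares of ₹18,000: Vikram, Csilla, Romilly, Reuben, Varun, Svea, Oren, and Quilla each take ₹18,000.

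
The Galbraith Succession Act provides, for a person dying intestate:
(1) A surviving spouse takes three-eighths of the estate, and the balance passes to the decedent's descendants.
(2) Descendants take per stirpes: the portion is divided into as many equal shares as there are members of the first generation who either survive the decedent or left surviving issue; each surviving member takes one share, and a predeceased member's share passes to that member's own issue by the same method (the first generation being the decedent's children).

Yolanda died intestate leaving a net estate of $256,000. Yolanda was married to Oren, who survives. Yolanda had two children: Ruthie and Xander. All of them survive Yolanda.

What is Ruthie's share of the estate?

Ruthie receives $80,000.

Oren takes three-eighths of $256,000 = $96,000. The remaining $160,000 passes to the descendants.
The descendants' portion ($160,000) is divided into 2 shares of $80,000: Ruthie and Xander each take $80,000.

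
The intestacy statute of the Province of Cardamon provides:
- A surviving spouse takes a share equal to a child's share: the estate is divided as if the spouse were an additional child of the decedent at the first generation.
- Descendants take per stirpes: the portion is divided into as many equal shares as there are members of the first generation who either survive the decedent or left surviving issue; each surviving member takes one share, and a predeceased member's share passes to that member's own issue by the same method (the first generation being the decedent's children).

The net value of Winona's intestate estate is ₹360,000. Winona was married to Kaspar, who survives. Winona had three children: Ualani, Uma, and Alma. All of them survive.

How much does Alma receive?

The spouse counts as an additional share at the children's level, so there are 4 primary shares of ₹90,000. Kaspar takes one such share (₹90,000).
The children's combined portion (₹270,000) is divided into 3 shares of ₹90,000: Ualani, Uma, and Alma each take ₹90,000.

Alma receives ₹90,000.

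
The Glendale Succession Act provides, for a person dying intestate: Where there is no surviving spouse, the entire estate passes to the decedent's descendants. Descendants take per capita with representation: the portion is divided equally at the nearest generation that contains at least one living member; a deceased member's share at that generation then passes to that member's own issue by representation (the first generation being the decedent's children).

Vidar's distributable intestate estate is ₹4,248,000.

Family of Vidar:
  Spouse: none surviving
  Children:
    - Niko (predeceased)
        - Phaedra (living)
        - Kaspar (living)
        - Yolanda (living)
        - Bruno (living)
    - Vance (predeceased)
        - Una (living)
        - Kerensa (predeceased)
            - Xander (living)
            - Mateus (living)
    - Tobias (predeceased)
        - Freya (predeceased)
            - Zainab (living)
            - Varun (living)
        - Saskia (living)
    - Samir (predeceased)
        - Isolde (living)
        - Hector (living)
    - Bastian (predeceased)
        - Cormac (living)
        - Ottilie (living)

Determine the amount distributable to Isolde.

The entire ₹4,248,000 passes to the descendants.
No child survives, so the initial division is made at the grandchildren's generation.
That amount (₹4,248,000) is divided into 12 shares of ₹354,000: Phaedra, Kaspar, Yolanda, Bruno, Una, Saskia, Isolde, Hector, Cormac, and Ottilie each take ₹354,000; Kerensa's ₹354,000 share passes to Kerensa's issue; Freya's ₹354,000 share passes to Freya's issue.
Kerensa's share (₹354,000) is divided into 2 shares of ₹177,000: Xander and Mateus each take ₹177,000.
Freya's share (₹354,000) is divided into 2 shares of ₹177,000: Zainab and Varun each take ₹177,000.

Isolde receives ₹354,000.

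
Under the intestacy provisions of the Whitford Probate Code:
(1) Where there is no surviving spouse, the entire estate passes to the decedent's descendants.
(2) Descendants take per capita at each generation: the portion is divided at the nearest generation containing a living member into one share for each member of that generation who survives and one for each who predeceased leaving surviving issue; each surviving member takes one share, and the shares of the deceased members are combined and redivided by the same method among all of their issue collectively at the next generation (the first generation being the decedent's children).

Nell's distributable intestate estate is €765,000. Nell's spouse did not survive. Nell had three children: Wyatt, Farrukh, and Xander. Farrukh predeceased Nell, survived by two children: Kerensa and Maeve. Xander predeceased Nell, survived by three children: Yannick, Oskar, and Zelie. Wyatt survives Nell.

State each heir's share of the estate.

Wyatt: €255,000; Kerensa: €102,000; Maeve: €102,000; Yannick: €102,000; Oskar: €102,000; Zelie: €102,000

The entire €765,000 passes to the descendants.
That amount (€765,000) is divided at the children's generation into 3 shares of €255,000. Wyatt takes €255,000. The 2 shares of the deceased (Farrukh and Xander) are combined into a pool of €510,000.
That pool (€510,000) is divided at the grandchildren's generation equally among Kerensa, Maeve, Yannick, Oskar, and Zelie: €102,000 each.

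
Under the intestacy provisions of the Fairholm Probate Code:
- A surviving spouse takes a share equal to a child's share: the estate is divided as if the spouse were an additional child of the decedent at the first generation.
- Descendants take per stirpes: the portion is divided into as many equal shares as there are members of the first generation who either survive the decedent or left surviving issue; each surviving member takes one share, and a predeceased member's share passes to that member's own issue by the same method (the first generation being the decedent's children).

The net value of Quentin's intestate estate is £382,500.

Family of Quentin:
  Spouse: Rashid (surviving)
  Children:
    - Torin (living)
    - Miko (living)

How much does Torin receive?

Torin receives £127,500.

The spouse counts as an additional share at the children's level, so there are 3 primary shares of £127,500. Rashid takes one such share (£127,500).
The children's combined portion (£255,000) is divided into 2 shares of £127,500: Torin and Miko each take £127,500.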